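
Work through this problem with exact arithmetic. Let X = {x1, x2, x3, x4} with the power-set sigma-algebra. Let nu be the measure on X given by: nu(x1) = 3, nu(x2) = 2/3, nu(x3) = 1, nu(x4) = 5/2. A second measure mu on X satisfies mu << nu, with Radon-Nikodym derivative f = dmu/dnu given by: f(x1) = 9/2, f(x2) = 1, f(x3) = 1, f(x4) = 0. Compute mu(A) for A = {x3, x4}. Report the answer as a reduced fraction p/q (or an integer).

By the defining property of the Radon-Nikodym derivative, for every measurable set A,
  mu(A) = integral_A f dnu.
Since nu is a discrete measure concentrated on the atoms of X, the integral over A reduces to the sum
  mu(A) = sum_{x in A} f(x) * nu({x}).
Computing each term:
  x3: f(x3) * nu(x3) = 1 * 1 = 1.
  x4: f(x4) * nu(x4) = 0 * 5/2 = 0.
Summing: mu(A) = 1 + 0 = 1.

1


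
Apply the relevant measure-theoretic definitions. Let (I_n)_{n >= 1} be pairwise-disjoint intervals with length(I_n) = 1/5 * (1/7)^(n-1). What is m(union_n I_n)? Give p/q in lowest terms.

By countable additivity of the Lebesgue measure on pairwise disjoint measurable sets,
  m(union_{n >= 1} I_n) = sum_{n >= 1} m(I_n) = sum_{n >= 1} a * r^(n-1),
  with a = 1/5 and r = 1/7.
Since 0 < r = 1/7 < 1, the geometric series converges:
  sum_{n >= 1} a * r^(n-1) = a / (1 - r).
  = 1/5 / (1 - 1/7)
  = 1/5 / (6/7)
  = 7/30.

7/30


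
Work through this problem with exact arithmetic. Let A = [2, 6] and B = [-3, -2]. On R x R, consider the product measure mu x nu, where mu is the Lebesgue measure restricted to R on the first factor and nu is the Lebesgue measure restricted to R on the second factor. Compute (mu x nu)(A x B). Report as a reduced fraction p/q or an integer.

For a measurable rectangle A x B, the product measure satisfies
  (mu x nu)(A x B) = mu(A) * nu(B).
  mu(A) = 4.
  nu(B) = 1.
  (mu x nu)(A x B) = 4 * 1 = 4.

4


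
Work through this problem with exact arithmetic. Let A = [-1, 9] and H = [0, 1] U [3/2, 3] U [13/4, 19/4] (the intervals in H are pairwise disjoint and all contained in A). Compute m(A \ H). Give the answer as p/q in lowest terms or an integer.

The ambient interval has length m(A) = 9 - (-1) = 10.
Since the holes are disjoint and sit inside A, by finite additivity
  m(H) = sum_i (b_i - a_i), and m(A \ H) = m(A) - m(H).
Computing the hole measures:
  m(H_1) = 1 - 0 = 1.
  m(H_2) = 3 - 3/2 = 3/2.
  m(H_3) = 19/4 - 13/4 = 3/2.
Summed: m(H) = 1 + 3/2 + 3/2 = 4.
So m(A \ H) = 10 - 4 = 6.

6


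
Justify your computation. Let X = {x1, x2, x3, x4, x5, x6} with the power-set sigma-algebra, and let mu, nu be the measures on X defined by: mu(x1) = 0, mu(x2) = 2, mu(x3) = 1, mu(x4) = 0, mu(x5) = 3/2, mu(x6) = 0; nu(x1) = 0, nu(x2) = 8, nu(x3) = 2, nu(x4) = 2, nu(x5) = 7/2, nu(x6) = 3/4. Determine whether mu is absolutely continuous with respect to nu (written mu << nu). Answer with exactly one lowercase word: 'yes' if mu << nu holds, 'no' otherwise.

mu << nu means: every nu-null measurable set is also mu-null; equivalently, for every atom x, if nu({x}) = 0 then mu({x}) = 0.
Checking each atom:
  x1: nu = 0, mu = 0 -> consistent with mu << nu.
  x2: nu = 8 > 0 -> no constraint.
  x3: nu = 2 > 0 -> no constraint.
  x4: nu = 2 > 0 -> no constraint.
  x5: nu = 7/2 > 0 -> no constraint.
  x6: nu = 3/4 > 0 -> no constraint.
No atom violates the condition. Therefore mu << nu.

yes


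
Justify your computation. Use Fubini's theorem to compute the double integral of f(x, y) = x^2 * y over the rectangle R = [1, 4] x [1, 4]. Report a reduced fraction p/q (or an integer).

f(x, y) is a tensor product of a function of x and a function of y, and both factors are bounded continuous (hence Lebesgue integrable) on the rectangle, so Fubini's theorem applies:
  integral_R f d(m x m) = (integral_a1^b1 x^2 dx) * (integral_a2^b2 y dy).
Inner integral in x: integral_{1}^{4} x^2 dx = (4^3 - 1^3)/3
  = 21.
Inner integral in y: integral_{1}^{4} y dy = (4^2 - 1^2)/2
  = 15/2.
Product: (21) * (15/2) = 315/2.

315/2


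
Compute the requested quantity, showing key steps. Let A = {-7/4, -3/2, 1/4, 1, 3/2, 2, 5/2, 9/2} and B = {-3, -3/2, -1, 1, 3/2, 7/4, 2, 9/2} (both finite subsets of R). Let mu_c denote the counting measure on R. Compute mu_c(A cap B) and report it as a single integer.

Counting measure on a finite set equals cardinality. mu_c(A cap B) = |A cap B| (elements appearing in both).
Enumerating the elements of A that also lie in B gives 5 element(s).
So mu_c(A cap B) = 5.

5


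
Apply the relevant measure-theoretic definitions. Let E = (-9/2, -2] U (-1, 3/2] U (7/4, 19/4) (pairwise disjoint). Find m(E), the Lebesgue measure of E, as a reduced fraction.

For pairwise disjoint intervals, m(union_i I_i) = sum_i m(I_i),
and m is invariant under swapping open/closed endpoints (single points have measure 0).
So m(E) = sum_i (b_i - a_i).
  I_1 has length -2 - (-9/2) = 5/2.
  I_2 has length 3/2 - (-1) = 5/2.
  I_3 has length 19/4 - 7/4 = 3.
Summing:
  m(E) = 5/2 + 5/2 + 3 = 8.

8


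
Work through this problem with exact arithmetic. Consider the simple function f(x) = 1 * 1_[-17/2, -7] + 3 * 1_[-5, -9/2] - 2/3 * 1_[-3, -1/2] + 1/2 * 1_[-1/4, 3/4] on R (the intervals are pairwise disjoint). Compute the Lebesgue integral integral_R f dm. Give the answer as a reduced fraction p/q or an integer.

For a simple function f = sum_i c_i * 1_{A_i} with disjoint A_i,
  integral f dm = sum_i c_i * m(A_i).
Lengths of the A_i:
  m(A_1) = -7 - (-17/2) = 3/2.
  m(A_2) = -9/2 - (-5) = 1/2.
  m(A_3) = -1/2 - (-3) = 5/2.
  m(A_4) = 3/4 - (-1/4) = 1.
Contributions c_i * m(A_i):
  (1) * (3/2) = 3/2.
  (3) * (1/2) = 3/2.
  (-2/3) * (5/2) = -5/3.
  (1/2) * (1) = 1/2.
Total: 3/2 + 3/2 - 5/3 + 1/2 = 11/6.

11/6


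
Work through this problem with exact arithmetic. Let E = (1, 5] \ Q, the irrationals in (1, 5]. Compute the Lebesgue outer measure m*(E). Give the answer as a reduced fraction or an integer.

The interval I = (1, 5] has m(I) = 5 - 1 = 4 (endpoints are measure-zero, so open/closed/half-open agree). Write I = (I cap Q) u (I \ Q). The rationals in I are countable, so m*(I cap Q) = 0 (cover each rational by intervals whose total length is arbitrarily small). By countable subadditivity m*(I) <= m*(I cap Q) + m*(I \ Q), hence m*(I \ Q) >= m(I) = 4. The reverse inequality m*(I \ Q) <= m*(I) = 4 is trivial since (I \ Q) is a subset of I. Therefore m*(I \ Q) = 4.

4


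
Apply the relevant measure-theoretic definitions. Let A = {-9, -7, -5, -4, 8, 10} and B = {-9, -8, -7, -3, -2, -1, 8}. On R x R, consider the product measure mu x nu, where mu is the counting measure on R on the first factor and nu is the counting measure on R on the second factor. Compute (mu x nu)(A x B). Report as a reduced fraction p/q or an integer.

For a measurable rectangle A x B, the product measure satisfies
  (mu x nu)(A x B) = mu(A) * nu(B).
  mu(A) = 6.
  nu(B) = 7.
  (mu x nu)(A x B) = 6 * 7 = 42.

42


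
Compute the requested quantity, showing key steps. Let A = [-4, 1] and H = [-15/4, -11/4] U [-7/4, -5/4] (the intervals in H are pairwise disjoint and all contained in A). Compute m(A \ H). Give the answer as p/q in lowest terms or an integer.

The ambient interval has length m(A) = 1 - (-4) = 5.
Since the holes are disjoint and sit inside A, by finite additivity
  m(H) = sum_i (b_i - a_i), and m(A \ H) = m(A) - m(H).
Computing the hole measures:
  m(H_1) = -11/4 - (-15/4) = 1.
  m(H_2) = -5/4 - (-7/4) = 1/2.
Summed: m(H) = 1 + 1/2 = 3/2.
So m(A \ H) = 5 - 3/2 = 7/2.

7/2


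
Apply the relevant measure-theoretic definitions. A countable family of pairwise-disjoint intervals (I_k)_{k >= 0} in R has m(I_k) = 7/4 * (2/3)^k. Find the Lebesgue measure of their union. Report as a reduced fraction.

By countable additivity of the Lebesgue measure on pairwise disjoint measurable sets,
  m(union_{k >= 0} I_k) = sum_{k >= 0} m(I_k) = sum_{k >= 0} a * r^k,
  with a = 7/4 and r = 2/3.
Since 0 < r = 2/3 < 1, the geometric series converges:
  sum_{k >= 0} a * r^k = a / (1 - r).
  = 7/4 / (1 - 2/3)
  = 7/4 / (1/3)
  = 21/4.

21/4


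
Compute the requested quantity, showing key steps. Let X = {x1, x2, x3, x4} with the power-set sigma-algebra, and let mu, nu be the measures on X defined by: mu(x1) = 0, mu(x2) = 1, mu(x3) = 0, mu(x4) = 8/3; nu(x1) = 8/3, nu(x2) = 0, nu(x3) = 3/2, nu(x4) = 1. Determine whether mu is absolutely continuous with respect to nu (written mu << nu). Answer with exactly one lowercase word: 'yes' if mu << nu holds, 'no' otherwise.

mu << nu means: every nu-null measurable set is also mu-null; equivalently, for every atom x, if nu({x}) = 0 then mu({x}) = 0.
Checking each atom:
  x1: nu = 8/3 > 0 -> no constraint.
  x2: nu = 0, mu = 1 > 0 -> violates mu << nu.
  x3: nu = 3/2 > 0 -> no constraint.
  x4: nu = 1 > 0 -> no constraint.
The atom(s) x2 violate the condition (nu = 0 but mu > 0). Therefore mu is NOT absolutely continuous w.r.t. nu.

no


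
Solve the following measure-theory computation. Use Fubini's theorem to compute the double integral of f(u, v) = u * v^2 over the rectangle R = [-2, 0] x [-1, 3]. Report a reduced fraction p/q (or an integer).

f(u, v) is a tensor product of a function of u and a function of v, and both factors are bounded continuous (hence Lebesgue integrable) on the rectangle, so Fubini's theorem applies:
  integral_R f d(m x m) = (integral_a1^b1 u du) * (integral_a2^b2 v^2 dv).
Inner integral in u: integral_{-2}^{0} u du = (0^2 - (-2)^2)/2
  = -2.
Inner integral in v: integral_{-1}^{3} v^2 dv = (3^3 - (-1)^3)/3
  = 28/3.
Product: (-2) * (28/3) = -56/3.

-56/3


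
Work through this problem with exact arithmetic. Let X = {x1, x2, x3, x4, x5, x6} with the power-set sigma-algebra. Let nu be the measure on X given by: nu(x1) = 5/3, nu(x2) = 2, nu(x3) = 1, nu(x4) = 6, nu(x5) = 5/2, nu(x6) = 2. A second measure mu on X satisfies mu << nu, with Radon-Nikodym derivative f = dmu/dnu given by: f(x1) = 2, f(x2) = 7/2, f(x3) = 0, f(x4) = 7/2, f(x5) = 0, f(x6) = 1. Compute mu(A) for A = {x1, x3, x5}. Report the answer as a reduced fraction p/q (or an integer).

By the defining property of the Radon-Nikodym derivative, for every measurable set A,
  mu(A) = integral_A f dnu.
Since nu is a discrete measure concentrated on the atoms of X, the integral over A reduces to the sum
  mu(A) = sum_{x in A} f(x) * nu({x}).
Computing each term:
  x1: f(x1) * nu(x1) = 2 * 5/3 = 10/3.
  x3: f(x3) * nu(x3) = 0 * 1 = 0.
  x5: f(x5) * nu(x5) = 0 * 5/2 = 0.
Summing: mu(A) = 10/3 + 0 + 0 = 10/3.

10/3


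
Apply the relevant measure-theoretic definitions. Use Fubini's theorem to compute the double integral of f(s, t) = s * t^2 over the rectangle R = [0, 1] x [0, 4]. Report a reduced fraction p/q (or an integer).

f(s, t) is a tensor product of a function of s and a function of t, and both factors are bounded continuous (hence Lebesgue integrable) on the rectangle, so Fubini's theorem applies:
  integral_R f d(m x m) = (integral_a1^b1 s ds) * (integral_a2^b2 t^2 dt).
Inner integral in s: integral_{0}^{1} s ds = (1^2 - 0^2)/2
  = 1/2.
Inner integral in t: integral_{0}^{4} t^2 dt = (4^3 - 0^3)/3
  = 64/3.
Product: (1/2) * (64/3) = 32/3.

32/3


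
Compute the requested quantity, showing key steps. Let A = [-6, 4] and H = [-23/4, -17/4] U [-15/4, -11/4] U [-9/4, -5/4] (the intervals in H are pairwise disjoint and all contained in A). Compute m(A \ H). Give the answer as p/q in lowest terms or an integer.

The ambient interval has length m(A) = 4 - (-6) = 10.
Since the holes are disjoint and sit inside A, by finite additivity
  m(H) = sum_i (b_i - a_i), and m(A \ H) = m(A) - m(H).
Computing the hole measures:
  m(H_1) = -17/4 - (-23/4) = 3/2.
  m(H_2) = -11/4 - (-15/4) = 1.
  m(H_3) = -5/4 - (-9/4) = 1.
Summed: m(H) = 3/2 + 1 + 1 = 7/2.
So m(A \ H) = 10 - 7/2 = 13/2.

13/2


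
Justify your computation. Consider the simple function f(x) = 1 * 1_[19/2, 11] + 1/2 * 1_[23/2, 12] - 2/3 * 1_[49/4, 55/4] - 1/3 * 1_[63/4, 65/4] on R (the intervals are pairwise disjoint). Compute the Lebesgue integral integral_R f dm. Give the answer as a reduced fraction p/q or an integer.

For a simple function f = sum_i c_i * 1_{A_i} with disjoint A_i,
  integral f dm = sum_i c_i * m(A_i).
Lengths of the A_i:
  m(A_1) = 11 - 19/2 = 3/2.
  m(A_2) = 12 - 23/2 = 1/2.
  m(A_3) = 55/4 - 49/4 = 3/2.
  m(A_4) = 65/4 - 63/4 = 1/2.
Contributions c_i * m(A_i):
  (1) * (3/2) = 3/2.
  (1/2) * (1/2) = 1/4.
  (-2/3) * (3/2) = -1.
  (-1/3) * (1/2) = -1/6.
Total: 3/2 + 1/4 - 1 - 1/6 = 7/12.

7/12


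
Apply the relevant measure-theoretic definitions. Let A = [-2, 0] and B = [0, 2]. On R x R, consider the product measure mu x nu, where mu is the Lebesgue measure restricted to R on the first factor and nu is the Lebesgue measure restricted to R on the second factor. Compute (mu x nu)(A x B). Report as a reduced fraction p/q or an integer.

For a measurable rectangle A x B, the product measure satisfies
  (mu x nu)(A x B) = mu(A) * nu(B).
  mu(A) = 2.
  nu(B) = 2.
  (mu x nu)(A x B) = 2 * 2 = 4.

4


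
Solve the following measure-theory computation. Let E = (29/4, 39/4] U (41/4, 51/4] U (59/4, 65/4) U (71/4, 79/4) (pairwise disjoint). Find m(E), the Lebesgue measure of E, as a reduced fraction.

For pairwise disjoint intervals, m(union_i I_i) = sum_i m(I_i),
and m is invariant under swapping open/closed endpoints (single points have measure 0).
So m(E) = sum_i (b_i - a_i).
  I_1 has length 39/4 - 29/4 = 5/2.
  I_2 has length 51/4 - 41/4 = 5/2.
  I_3 has length 65/4 - 59/4 = 3/2.
  I_4 has length 79/4 - 71/4 = 2.
Summing:
  m(E) = 5/2 + 5/2 + 3/2 + 2 = 17/2.

17/2


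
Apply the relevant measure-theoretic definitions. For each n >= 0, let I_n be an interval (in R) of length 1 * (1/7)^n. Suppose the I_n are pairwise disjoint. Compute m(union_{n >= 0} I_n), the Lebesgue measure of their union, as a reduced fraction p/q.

By countable additivity of the Lebesgue measure on pairwise disjoint measurable sets,
  m(union_{n >= 0} I_n) = sum_{n >= 0} m(I_n) = sum_{n >= 0} a * r^n,
  with a = 1 and r = 1/7.
Since 0 < r = 1/7 < 1, the geometric series converges:
  sum_{n >= 0} a * r^n = a / (1 - r).
  = 1 / (1 - 1/7)
  = 1 / (6/7)
  = 7/6.

7/6


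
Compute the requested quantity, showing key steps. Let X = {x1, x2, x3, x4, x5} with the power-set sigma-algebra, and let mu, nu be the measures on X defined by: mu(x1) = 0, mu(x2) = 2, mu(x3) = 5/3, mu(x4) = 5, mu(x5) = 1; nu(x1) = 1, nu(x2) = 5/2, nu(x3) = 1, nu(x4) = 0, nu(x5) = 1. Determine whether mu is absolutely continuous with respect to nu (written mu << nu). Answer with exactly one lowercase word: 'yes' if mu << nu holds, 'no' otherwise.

mu << nu means: every nu-null measurable set is also mu-null; equivalently, for every atom x, if nu({x}) = 0 then mu({x}) = 0.
Checking each atom:
  x1: nu = 1 > 0 -> no constraint.
  x2: nu = 5/2 > 0 -> no constraint.
  x3: nu = 1 > 0 -> no constraint.
  x4: nu = 0, mu = 5 > 0 -> violates mu << nu.
  x5: nu = 1 > 0 -> no constraint.
The atom(s) x4 violate the condition (nu = 0 but mu > 0). Therefore mu is NOT absolutely continuous w.r.t. nu.

no


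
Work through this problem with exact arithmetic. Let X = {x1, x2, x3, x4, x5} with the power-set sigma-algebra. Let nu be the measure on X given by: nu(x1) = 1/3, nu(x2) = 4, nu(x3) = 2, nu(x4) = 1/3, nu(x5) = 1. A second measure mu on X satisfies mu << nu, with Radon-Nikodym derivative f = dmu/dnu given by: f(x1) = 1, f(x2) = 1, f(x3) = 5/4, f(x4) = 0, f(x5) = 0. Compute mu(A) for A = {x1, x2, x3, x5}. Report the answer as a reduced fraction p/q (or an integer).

By the defining property of the Radon-Nikodym derivative, for every measurable set A,
  mu(A) = integral_A f dnu.
Since nu is a discrete measure concentrated on the atoms of X, the integral over A reduces to the sum
  mu(A) = sum_{x in A} f(x) * nu({x}).
Computing each term:
  x1: f(x1) * nu(x1) = 1 * 1/3 = 1/3.
  x2: f(x2) * nu(x2) = 1 * 4 = 4.
  x3: f(x3) * nu(x3) = 5/4 * 2 = 5/2.
  x5: f(x5) * nu(x5) = 0 * 1 = 0.
Summing: mu(A) = 1/3 + 4 + 5/2 + 0 = 41/6.

41/6


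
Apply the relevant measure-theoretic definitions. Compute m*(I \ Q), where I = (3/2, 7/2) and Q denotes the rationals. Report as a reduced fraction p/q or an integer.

The interval I = (3/2, 7/2) has m(I) = 7/2 - 3/2 = 2 (endpoints are measure-zero, so open/closed/half-open agree). Write I = (I cap Q) u (I \ Q). The rationals in I are countable, so m*(I cap Q) = 0 (cover each rational by intervals whose total length is arbitrarily small). By countable subadditivity m*(I) <= m*(I cap Q) + m*(I \ Q), hence m*(I \ Q) >= m(I) = 2. The reverse inequality m*(I \ Q) <= m*(I) = 2 is trivial since (I \ Q) is a subset of I. Therefore m*(I \ Q) = 2.

2


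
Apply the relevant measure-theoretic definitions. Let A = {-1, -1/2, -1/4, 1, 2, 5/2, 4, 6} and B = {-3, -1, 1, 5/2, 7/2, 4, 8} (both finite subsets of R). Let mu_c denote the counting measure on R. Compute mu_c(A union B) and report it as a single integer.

Counting measure on a finite set equals cardinality. By inclusion-exclusion, |A union B| = |A| + |B| - |A cap B|.
|A| = 8, |B| = 7, |A cap B| = 4.
So mu_c(A union B) = 8 + 7 - 4 = 11.

11


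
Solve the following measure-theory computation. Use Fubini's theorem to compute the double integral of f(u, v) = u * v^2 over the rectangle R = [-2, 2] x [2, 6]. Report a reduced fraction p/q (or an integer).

f(u, v) is a tensor product of a function of u and a function of v, and both factors are bounded continuous (hence Lebesgue integrable) on the rectangle, so Fubini's theorem applies:
  integral_R f d(m x m) = (integral_a1^b1 u du) * (integral_a2^b2 v^2 dv).
Inner integral in u: integral_{-2}^{2} u du = (2^2 - (-2)^2)/2
  = 0.
Inner integral in v: integral_{2}^{6} v^2 dv = (6^3 - 2^3)/3
  = 208/3.
Product: (0) * (208/3) = 0.

0


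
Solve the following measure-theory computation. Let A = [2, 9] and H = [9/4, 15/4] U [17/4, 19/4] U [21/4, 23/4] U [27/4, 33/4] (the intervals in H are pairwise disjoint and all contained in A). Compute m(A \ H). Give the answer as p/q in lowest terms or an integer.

The ambient interval has length m(A) = 9 - 2 = 7.
Since the holes are disjoint and sit inside A, by finite additivity
  m(H) = sum_i (b_i - a_i), and m(A \ H) = m(A) - m(H).
Computing the hole measures:
  m(H_1) = 15/4 - 9/4 = 3/2.
  m(H_2) = 19/4 - 17/4 = 1/2.
  m(H_3) = 23/4 - 21/4 = 1/2.
  m(H_4) = 33/4 - 27/4 = 3/2.
Summed: m(H) = 3/2 + 1/2 + 1/2 + 3/2 = 4.
So m(A \ H) = 7 - 4 = 3.

3


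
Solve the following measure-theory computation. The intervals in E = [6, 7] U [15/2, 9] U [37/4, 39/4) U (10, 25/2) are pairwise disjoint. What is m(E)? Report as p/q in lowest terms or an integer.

For pairwise disjoint intervals, m(union_i I_i) = sum_i m(I_i),
and m is invariant under swapping open/closed endpoints (single points have measure 0).
So m(E) = sum_i (b_i - a_i).
  I_1 has length 7 - 6 = 1.
  I_2 has length 9 - 15/2 = 3/2.
  I_3 has length 39/4 - 37/4 = 1/2.
  I_4 has length 25/2 - 10 = 5/2.
Summing:
  m(E) = 1 + 3/2 + 1/2 + 5/2 = 11/2.

11/2


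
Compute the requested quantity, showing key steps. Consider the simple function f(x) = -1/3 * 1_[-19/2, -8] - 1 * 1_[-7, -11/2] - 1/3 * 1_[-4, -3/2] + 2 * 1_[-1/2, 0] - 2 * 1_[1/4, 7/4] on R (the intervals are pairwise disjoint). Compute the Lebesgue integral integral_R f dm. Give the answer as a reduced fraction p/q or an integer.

For a simple function f = sum_i c_i * 1_{A_i} with disjoint A_i,
  integral f dm = sum_i c_i * m(A_i).
Lengths of the A_i:
  m(A_1) = -8 - (-19/2) = 3/2.
  m(A_2) = -11/2 - (-7) = 3/2.
  m(A_3) = -3/2 - (-4) = 5/2.
  m(A_4) = 0 - (-1/2) = 1/2.
  m(A_5) = 7/4 - 1/4 = 3/2.
Contributions c_i * m(A_i):
  (-1/3) * (3/2) = -1/2.
  (-1) * (3/2) = -3/2.
  (-1/3) * (5/2) = -5/6.
  (2) * (1/2) = 1.
  (-2) * (3/2) = -3.
Total: -1/2 - 3/2 - 5/6 + 1 - 3 = -29/6.

-29/6


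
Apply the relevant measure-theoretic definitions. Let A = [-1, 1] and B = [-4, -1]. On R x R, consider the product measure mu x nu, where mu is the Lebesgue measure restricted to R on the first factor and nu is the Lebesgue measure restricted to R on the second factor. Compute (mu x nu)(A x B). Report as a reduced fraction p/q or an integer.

For a measurable rectangle A x B, the product measure satisfies
  (mu x nu)(A x B) = mu(A) * nu(B).
  mu(A) = 2.
  nu(B) = 3.
  (mu x nu)(A x B) = 2 * 3 = 6.

6


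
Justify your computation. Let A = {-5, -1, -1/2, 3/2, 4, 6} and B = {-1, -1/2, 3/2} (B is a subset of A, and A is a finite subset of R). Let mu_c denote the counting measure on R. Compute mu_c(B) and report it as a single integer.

Counting measure assigns mu_c(E) = |E| (number of elements) when E is finite.
B has 3 element(s), so mu_c(B) = 3.

3


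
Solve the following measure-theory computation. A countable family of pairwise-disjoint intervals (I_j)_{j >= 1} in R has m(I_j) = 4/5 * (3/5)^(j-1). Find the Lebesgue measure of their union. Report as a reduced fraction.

By countable additivity of the Lebesgue measure on pairwise disjoint measurable sets,
  m(union_{j >= 1} I_j) = sum_{j >= 1} m(I_j) = sum_{j >= 1} a * r^(j-1),
  with a = 4/5 and r = 3/5.
Since 0 < r = 3/5 < 1, the geometric series converges:
  sum_{j >= 1} a * r^(j-1) = a / (1 - r).
  = 4/5 / (1 - 3/5)
  = 4/5 / (2/5)
  = 2.

2


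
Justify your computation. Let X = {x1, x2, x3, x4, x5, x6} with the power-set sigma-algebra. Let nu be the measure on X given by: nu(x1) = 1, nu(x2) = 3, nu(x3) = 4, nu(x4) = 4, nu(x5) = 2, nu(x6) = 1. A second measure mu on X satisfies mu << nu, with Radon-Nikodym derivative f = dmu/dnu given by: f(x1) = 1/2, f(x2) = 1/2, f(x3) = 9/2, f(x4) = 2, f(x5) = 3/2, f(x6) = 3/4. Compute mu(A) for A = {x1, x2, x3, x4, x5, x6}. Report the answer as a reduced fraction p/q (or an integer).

By the defining property of the Radon-Nikodym derivative, for every measurable set A,
  mu(A) = integral_A f dnu.
Since nu is a discrete measure concentrated on the atoms of X, the integral over A reduces to the sum
  mu(A) = sum_{x in A} f(x) * nu({x}).
Computing each term:
  x1: f(x1) * nu(x1) = 1/2 * 1 = 1/2.
  x2: f(x2) * nu(x2) = 1/2 * 3 = 3/2.
  x3: f(x3) * nu(x3) = 9/2 * 4 = 18.
  x4: f(x4) * nu(x4) = 2 * 4 = 8.
  x5: f(x5) * nu(x5) = 3/2 * 2 = 3.
  x6: f(x6) * nu(x6) = 3/4 * 1 = 3/4.
Summing: mu(A) = 1/2 + 3/2 + 18 + 8 + 3 + 3/4 = 127/4.

127/4


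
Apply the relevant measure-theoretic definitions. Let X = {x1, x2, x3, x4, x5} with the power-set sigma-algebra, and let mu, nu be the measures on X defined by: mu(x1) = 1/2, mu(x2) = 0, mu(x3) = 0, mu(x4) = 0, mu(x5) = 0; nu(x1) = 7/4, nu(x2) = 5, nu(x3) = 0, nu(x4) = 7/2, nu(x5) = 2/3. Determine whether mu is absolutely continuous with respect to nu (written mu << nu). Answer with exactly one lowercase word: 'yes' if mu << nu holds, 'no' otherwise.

mu << nu means: every nu-null measurable set is also mu-null; equivalently, for every atom x, if nu({x}) = 0 then mu({x}) = 0.
Checking each atom:
  x1: nu = 7/4 > 0 -> no constraint.
  x2: nu = 5 > 0 -> no constraint.
  x3: nu = 0, mu = 0 -> consistent with mu << nu.
  x4: nu = 7/2 > 0 -> no constraint.
  x5: nu = 2/3 > 0 -> no constraint.
No atom violates the condition. Therefore mu << nu.

yes


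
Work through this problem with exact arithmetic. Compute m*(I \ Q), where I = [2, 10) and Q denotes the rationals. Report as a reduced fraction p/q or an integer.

The interval I = [2, 10) has m(I) = 10 - 2 = 8 (endpoints are measure-zero, so open/closed/half-open agree). Write I = (I cap Q) u (I \ Q). The rationals in I are countable, so m*(I cap Q) = 0 (cover each rational by intervals whose total length is arbitrarily small). By countable subadditivity m*(I) <= m*(I cap Q) + m*(I \ Q), hence m*(I \ Q) >= m(I) = 8. The reverse inequality m*(I \ Q) <= m*(I) = 8 is trivial since (I \ Q) is a subset of I. Therefore m*(I \ Q) = 8.

8


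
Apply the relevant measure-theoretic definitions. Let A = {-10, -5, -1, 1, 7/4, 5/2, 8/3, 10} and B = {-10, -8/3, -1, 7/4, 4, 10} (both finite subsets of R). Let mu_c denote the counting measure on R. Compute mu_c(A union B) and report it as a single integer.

Counting measure on a finite set equals cardinality. By inclusion-exclusion, |A union B| = |A| + |B| - |A cap B|.
|A| = 8, |B| = 6, |A cap B| = 4.
So mu_c(A union B) = 8 + 6 - 4 = 10.

10


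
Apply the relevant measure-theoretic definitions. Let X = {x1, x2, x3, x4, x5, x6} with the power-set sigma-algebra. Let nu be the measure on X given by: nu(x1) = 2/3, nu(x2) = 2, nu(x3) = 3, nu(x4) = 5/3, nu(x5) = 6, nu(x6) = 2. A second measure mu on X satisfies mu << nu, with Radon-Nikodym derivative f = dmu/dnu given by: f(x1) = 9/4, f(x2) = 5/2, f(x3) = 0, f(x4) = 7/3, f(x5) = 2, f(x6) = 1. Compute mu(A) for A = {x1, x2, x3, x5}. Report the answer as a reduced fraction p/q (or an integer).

By the defining property of the Radon-Nikodym derivative, for every measurable set A,
  mu(A) = integral_A f dnu.
Since nu is a discrete measure concentrated on the atoms of X, the integral over A reduces to the sum
  mu(A) = sum_{x in A} f(x) * nu({x}).
Computing each term:
  x1: f(x1) * nu(x1) = 9/4 * 2/3 = 3/2.
  x2: f(x2) * nu(x2) = 5/2 * 2 = 5.
  x3: f(x3) * nu(x3) = 0 * 3 = 0.
  x5: f(x5) * nu(x5) = 2 * 6 = 12.
Summing: mu(A) = 3/2 + 5 + 0 + 12 = 37/2.

37/2


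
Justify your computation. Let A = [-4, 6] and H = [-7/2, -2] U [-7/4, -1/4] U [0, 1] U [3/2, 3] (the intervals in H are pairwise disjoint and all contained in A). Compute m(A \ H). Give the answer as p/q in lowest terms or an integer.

The ambient interval has length m(A) = 6 - (-4) = 10.
Since the holes are disjoint and sit inside A, by finite additivity
  m(H) = sum_i (b_i - a_i), and m(A \ H) = m(A) - m(H).
Computing the hole measures:
  m(H_1) = -2 - (-7/2) = 3/2.
  m(H_2) = -1/4 - (-7/4) = 3/2.
  m(H_3) = 1 - 0 = 1.
  m(H_4) = 3 - 3/2 = 3/2.
Summed: m(H) = 3/2 + 3/2 + 1 + 3/2 = 11/2.
So m(A \ H) = 10 - 11/2 = 9/2.

9/2


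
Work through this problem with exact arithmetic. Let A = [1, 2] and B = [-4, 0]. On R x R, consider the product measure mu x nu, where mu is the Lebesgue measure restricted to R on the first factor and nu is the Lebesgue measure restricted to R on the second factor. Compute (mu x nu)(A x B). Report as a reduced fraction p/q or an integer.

For a measurable rectangle A x B, the product measure satisfies
  (mu x nu)(A x B) = mu(A) * nu(B).
  mu(A) = 1.
  nu(B) = 4.
  (mu x nu)(A x B) = 1 * 4 = 4.

4


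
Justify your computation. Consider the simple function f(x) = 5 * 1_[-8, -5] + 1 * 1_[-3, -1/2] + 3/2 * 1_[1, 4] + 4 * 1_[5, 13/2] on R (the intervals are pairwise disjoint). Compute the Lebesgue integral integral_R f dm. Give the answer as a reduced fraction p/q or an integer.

For a simple function f = sum_i c_i * 1_{A_i} with disjoint A_i,
  integral f dm = sum_i c_i * m(A_i).
Lengths of the A_i:
  m(A_1) = -5 - (-8) = 3.
  m(A_2) = -1/2 - (-3) = 5/2.
  m(A_3) = 4 - 1 = 3.
  m(A_4) = 13/2 - 5 = 3/2.
Contributions c_i * m(A_i):
  (5) * (3) = 15.
  (1) * (5/2) = 5/2.
  (3/2) * (3) = 9/2.
  (4) * (3/2) = 6.
Total: 15 + 5/2 + 9/2 + 6 = 28.

28


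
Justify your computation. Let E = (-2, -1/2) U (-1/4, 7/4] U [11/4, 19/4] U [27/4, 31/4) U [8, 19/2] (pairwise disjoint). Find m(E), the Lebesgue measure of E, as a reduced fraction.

For pairwise disjoint intervals, m(union_i I_i) = sum_i m(I_i),
and m is invariant under swapping open/closed endpoints (single points have measure 0).
So m(E) = sum_i (b_i - a_i).
  I_1 has length -1/2 - (-2) = 3/2.
  I_2 has length 7/4 - (-1/4) = 2.
  I_3 has length 19/4 - 11/4 = 2.
  I_4 has length 31/4 - 27/4 = 1.
  I_5 has length 19/2 - 8 = 3/2.
Summing:
  m(E) = 3/2 + 2 + 2 + 1 + 3/2 = 8.

8


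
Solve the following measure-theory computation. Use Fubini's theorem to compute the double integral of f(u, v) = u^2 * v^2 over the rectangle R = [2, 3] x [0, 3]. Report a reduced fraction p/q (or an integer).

f(u, v) is a tensor product of a function of u and a function of v, and both factors are bounded continuous (hence Lebesgue integrable) on the rectangle, so Fubini's theorem applies:
  integral_R f d(m x m) = (integral_a1^b1 u^2 du) * (integral_a2^b2 v^2 dv).
Inner integral in u: integral_{2}^{3} u^2 du = (3^3 - 2^3)/3
  = 19/3.
Inner integral in v: integral_{0}^{3} v^2 dv = (3^3 - 0^3)/3
  = 9.
Product: (19/3) * (9) = 57.

57


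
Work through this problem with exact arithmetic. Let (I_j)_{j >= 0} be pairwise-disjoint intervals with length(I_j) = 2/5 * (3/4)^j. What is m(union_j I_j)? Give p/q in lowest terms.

By countable additivity of the Lebesgue measure on pairwise disjoint measurable sets,
  m(union_{j >= 0} I_j) = sum_{j >= 0} m(I_j) = sum_{j >= 0} a * r^j,
  with a = 2/5 and r = 3/4.
Since 0 < r = 3/4 < 1, the geometric series converges:
  sum_{j >= 0} a * r^j = a / (1 - r).
  = 2/5 / (1 - 3/4)
  = 2/5 / (1/4)
  = 8/5.

8/5


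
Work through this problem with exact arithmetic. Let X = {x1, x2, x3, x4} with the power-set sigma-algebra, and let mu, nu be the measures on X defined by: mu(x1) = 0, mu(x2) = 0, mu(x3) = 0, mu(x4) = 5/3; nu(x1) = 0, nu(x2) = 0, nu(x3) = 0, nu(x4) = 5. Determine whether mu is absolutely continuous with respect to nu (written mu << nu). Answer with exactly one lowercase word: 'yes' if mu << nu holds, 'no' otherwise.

mu << nu means: every nu-null measurable set is also mu-null; equivalently, for every atom x, if nu({x}) = 0 then mu({x}) = 0.
Checking each atom:
  x1: nu = 0, mu = 0 -> consistent with mu << nu.
  x2: nu = 0, mu = 0 -> consistent with mu << nu.
  x3: nu = 0, mu = 0 -> consistent with mu << nu.
  x4: nu = 5 > 0 -> no constraint.
No atom violates the condition. Therefore mu << nu.

yes


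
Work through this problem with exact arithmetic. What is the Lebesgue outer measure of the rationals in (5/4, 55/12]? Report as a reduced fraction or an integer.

E = Q cap (5/4, 55/12] is a subset of Q, which is countable. Enumerate Q = {q_1, q_2, ...}; for any eps > 0, cover q_k by the open interval (q_k - eps/2^(k+1), q_k + eps/2^(k+1)), of length eps/2^k. The total cover length is sum_{k>=1} eps/2^k = eps. Hence m*(E) <= m*(Q) <= eps for every eps > 0, and since outer measure is non-negative, m*(E) = 0.

0


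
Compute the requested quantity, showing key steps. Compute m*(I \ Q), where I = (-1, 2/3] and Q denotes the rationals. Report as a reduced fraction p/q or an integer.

The interval I = (-1, 2/3] has m(I) = 2/3 - (-1) = 5/3 (endpoints are measure-zero, so open/closed/half-open agree). Write I = (I cap Q) u (I \ Q). The rationals in I are countable, so m*(I cap Q) = 0 (cover each rational by intervals whose total length is arbitrarily small). By countable subadditivity m*(I) <= m*(I cap Q) + m*(I \ Q), hence m*(I \ Q) >= m(I) = 5/3. The reverse inequality m*(I \ Q) <= m*(I) = 5/3 is trivial since (I \ Q) is a subset of I. Therefore m*(I \ Q) = 5/3.

5/3


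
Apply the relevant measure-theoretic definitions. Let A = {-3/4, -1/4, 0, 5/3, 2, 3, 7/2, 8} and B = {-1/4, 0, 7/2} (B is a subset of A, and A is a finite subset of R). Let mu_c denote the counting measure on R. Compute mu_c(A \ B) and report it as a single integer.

Counting measure assigns mu_c(E) = |E| (number of elements) when E is finite. For B subset A, A \ B is the set of elements of A not in B, so |A \ B| = |A| - |B|.
|A| = 8, |B| = 3, so mu_c(A \ B) = 8 - 3 = 5.

5


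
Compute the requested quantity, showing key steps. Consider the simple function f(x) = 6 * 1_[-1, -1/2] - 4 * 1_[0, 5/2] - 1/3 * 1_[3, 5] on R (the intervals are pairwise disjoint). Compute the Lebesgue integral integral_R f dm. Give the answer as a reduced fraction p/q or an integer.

For a simple function f = sum_i c_i * 1_{A_i} with disjoint A_i,
  integral f dm = sum_i c_i * m(A_i).
Lengths of the A_i:
  m(A_1) = -1/2 - (-1) = 1/2.
  m(A_2) = 5/2 - 0 = 5/2.
  m(A_3) = 5 - 3 = 2.
Contributions c_i * m(A_i):
  (6) * (1/2) = 3.
  (-4) * (5/2) = -10.
  (-1/3) * (2) = -2/3.
Total: 3 - 10 - 2/3 = -23/3.

-23/3


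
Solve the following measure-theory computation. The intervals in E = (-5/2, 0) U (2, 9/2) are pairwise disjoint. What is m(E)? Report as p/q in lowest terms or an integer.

For pairwise disjoint intervals, m(union_i I_i) = sum_i m(I_i),
and m is invariant under swapping open/closed endpoints (single points have measure 0).
So m(E) = sum_i (b_i - a_i).
  I_1 has length 0 - (-5/2) = 5/2.
  I_2 has length 9/2 - 2 = 5/2.
Summing:
  m(E) = 5/2 + 5/2 = 5.

5


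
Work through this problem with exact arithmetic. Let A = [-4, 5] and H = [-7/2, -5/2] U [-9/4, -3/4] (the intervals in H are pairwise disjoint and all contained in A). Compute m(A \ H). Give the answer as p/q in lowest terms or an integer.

The ambient interval has length m(A) = 5 - (-4) = 9.
Since the holes are disjoint and sit inside A, by finite additivity
  m(H) = sum_i (b_i - a_i), and m(A \ H) = m(A) - m(H).
Computing the hole measures:
  m(H_1) = -5/2 - (-7/2) = 1.
  m(H_2) = -3/4 - (-9/4) = 3/2.
Summed: m(H) = 1 + 3/2 = 5/2.
So m(A \ H) = 9 - 5/2 = 13/2.

13/2


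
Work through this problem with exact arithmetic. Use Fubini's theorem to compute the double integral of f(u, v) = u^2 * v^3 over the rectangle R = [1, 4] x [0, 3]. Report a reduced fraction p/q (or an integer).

f(u, v) is a tensor product of a function of u and a function of v, and both factors are bounded continuous (hence Lebesgue integrable) on the rectangle, so Fubini's theorem applies:
  integral_R f d(m x m) = (integral_a1^b1 u^2 du) * (integral_a2^b2 v^3 dv).
Inner integral in u: integral_{1}^{4} u^2 du = (4^3 - 1^3)/3
  = 21.
Inner integral in v: integral_{0}^{3} v^3 dv = (3^4 - 0^4)/4
  = 81/4.
Product: (21) * (81/4) = 1701/4.

1701/4


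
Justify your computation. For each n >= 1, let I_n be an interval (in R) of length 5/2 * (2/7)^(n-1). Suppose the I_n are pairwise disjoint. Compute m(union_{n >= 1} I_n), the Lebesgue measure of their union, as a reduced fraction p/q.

By countable additivity of the Lebesgue measure on pairwise disjoint measurable sets,
  m(union_{n >= 1} I_n) = sum_{n >= 1} m(I_n) = sum_{n >= 1} a * r^(n-1),
  with a = 5/2 and r = 2/7.
Since 0 < r = 2/7 < 1, the geometric series converges:
  sum_{n >= 1} a * r^(n-1) = a / (1 - r).
  = 5/2 / (1 - 2/7)
  = 5/2 / (5/7)
  = 7/2.

7/2


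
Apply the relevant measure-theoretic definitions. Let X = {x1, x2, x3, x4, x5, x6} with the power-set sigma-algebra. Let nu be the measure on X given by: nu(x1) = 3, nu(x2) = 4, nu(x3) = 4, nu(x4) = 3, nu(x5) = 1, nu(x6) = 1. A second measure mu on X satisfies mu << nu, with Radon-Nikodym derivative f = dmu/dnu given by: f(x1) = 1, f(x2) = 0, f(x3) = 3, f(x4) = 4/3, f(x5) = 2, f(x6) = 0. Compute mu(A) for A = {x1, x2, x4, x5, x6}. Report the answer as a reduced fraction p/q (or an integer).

By the defining property of the Radon-Nikodym derivative, for every measurable set A,
  mu(A) = integral_A f dnu.
Since nu is a discrete measure concentrated on the atoms of X, the integral over A reduces to the sum
  mu(A) = sum_{x in A} f(x) * nu({x}).
Computing each term:
  x1: f(x1) * nu(x1) = 1 * 3 = 3.
  x2: f(x2) * nu(x2) = 0 * 4 = 0.
  x4: f(x4) * nu(x4) = 4/3 * 3 = 4.
  x5: f(x5) * nu(x5) = 2 * 1 = 2.
  x6: f(x6) * nu(x6) = 0 * 1 = 0.
Summing: mu(A) = 3 + 0 + 4 + 2 + 0 = 9.

9


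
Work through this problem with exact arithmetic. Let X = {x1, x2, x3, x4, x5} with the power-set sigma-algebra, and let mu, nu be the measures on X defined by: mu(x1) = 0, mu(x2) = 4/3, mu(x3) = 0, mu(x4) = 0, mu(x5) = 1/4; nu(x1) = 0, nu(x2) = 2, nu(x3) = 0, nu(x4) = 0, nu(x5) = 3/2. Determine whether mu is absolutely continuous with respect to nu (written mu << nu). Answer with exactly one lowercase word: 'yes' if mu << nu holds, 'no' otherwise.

mu << nu means: every nu-null measurable set is also mu-null; equivalently, for every atom x, if nu({x}) = 0 then mu({x}) = 0.
Checking each atom:
  x1: nu = 0, mu = 0 -> consistent with mu << nu.
  x2: nu = 2 > 0 -> no constraint.
  x3: nu = 0, mu = 0 -> consistent with mu << nu.
  x4: nu = 0, mu = 0 -> consistent with mu << nu.
  x5: nu = 3/2 > 0 -> no constraint.
No atom violates the condition. Therefore mu << nu.

yes


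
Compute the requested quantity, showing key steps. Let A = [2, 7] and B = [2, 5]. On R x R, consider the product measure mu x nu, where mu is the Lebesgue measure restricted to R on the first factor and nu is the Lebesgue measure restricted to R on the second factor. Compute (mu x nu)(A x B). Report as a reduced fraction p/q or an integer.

For a measurable rectangle A x B, the product measure satisfies
  (mu x nu)(A x B) = mu(A) * nu(B).
  mu(A) = 5.
  nu(B) = 3.
  (mu x nu)(A x B) = 5 * 3 = 15.

15


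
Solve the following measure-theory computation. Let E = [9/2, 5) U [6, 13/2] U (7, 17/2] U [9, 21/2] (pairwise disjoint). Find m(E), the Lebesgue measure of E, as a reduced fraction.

For pairwise disjoint intervals, m(union_i I_i) = sum_i m(I_i),
and m is invariant under swapping open/closed endpoints (single points have measure 0).
So m(E) = sum_i (b_i - a_i).
  I_1 has length 5 - 9/2 = 1/2.
  I_2 has length 13/2 - 6 = 1/2.
  I_3 has length 17/2 - 7 = 3/2.
  I_4 has length 21/2 - 9 = 3/2.
Summing:
  m(E) = 1/2 + 1/2 + 3/2 + 3/2 = 4.

4


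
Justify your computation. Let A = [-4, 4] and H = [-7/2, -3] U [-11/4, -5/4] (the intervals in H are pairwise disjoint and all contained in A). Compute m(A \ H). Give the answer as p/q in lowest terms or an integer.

The ambient interval has length m(A) = 4 - (-4) = 8.
Since the holes are disjoint and sit inside A, by finite additivity
  m(H) = sum_i (b_i - a_i), and m(A \ H) = m(A) - m(H).
Computing the hole measures:
  m(H_1) = -3 - (-7/2) = 1/2.
  m(H_2) = -5/4 - (-11/4) = 3/2.
Summed: m(H) = 1/2 + 3/2 = 2.
So m(A \ H) = 8 - 2 = 6.

6


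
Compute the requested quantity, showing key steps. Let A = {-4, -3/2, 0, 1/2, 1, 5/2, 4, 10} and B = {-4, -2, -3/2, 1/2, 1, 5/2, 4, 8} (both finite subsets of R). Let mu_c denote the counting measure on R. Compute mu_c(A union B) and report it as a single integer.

Counting measure on a finite set equals cardinality. By inclusion-exclusion, |A union B| = |A| + |B| - |A cap B|.
|A| = 8, |B| = 8, |A cap B| = 6.
So mu_c(A union B) = 8 + 8 - 6 = 10.

10


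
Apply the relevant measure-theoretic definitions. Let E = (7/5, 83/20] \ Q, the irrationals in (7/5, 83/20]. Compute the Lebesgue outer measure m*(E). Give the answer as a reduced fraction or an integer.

The interval I = (7/5, 83/20] has m(I) = 83/20 - 7/5 = 11/4 (endpoints are measure-zero, so open/closed/half-open agree). Write I = (I cap Q) u (I \ Q). The rationals in I are countable, so m*(I cap Q) = 0 (cover each rational by intervals whose total length is arbitrarily small). By countable subadditivity m*(I) <= m*(I cap Q) + m*(I \ Q), hence m*(I \ Q) >= m(I) = 11/4. The reverse inequality m*(I \ Q) <= m*(I) = 11/4 is trivial since (I \ Q) is a subset of I. Therefore m*(I \ Q) = 11/4.

11/4


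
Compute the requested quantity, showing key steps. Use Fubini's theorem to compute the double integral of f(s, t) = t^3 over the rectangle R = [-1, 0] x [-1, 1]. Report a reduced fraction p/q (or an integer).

f(s, t) is a tensor product of a function of s and a function of t, and both factors are bounded continuous (hence Lebesgue integrable) on the rectangle, so Fubini's theorem applies:
  integral_R f d(m x m) = (integral_a1^b1 1 ds) * (integral_a2^b2 t^3 dt).
Inner integral in s: integral_{-1}^{0} 1 ds = (0^1 - (-1)^1)/1
  = 1.
Inner integral in t: integral_{-1}^{1} t^3 dt = (1^4 - (-1)^4)/4
  = 0.
Product: (1) * (0) = 0.

0


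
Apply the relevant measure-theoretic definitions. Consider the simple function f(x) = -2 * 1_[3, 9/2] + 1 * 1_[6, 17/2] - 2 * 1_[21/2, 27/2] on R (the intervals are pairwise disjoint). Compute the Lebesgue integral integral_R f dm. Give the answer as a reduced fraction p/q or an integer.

For a simple function f = sum_i c_i * 1_{A_i} with disjoint A_i,
  integral f dm = sum_i c_i * m(A_i).
Lengths of the A_i:
  m(A_1) = 9/2 - 3 = 3/2.
  m(A_2) = 17/2 - 6 = 5/2.
  m(A_3) = 27/2 - 21/2 = 3.
Contributions c_i * m(A_i):
  (-2) * (3/2) = -3.
  (1) * (5/2) = 5/2.
  (-2) * (3) = -6.
Total: -3 + 5/2 - 6 = -13/2.

-13/2


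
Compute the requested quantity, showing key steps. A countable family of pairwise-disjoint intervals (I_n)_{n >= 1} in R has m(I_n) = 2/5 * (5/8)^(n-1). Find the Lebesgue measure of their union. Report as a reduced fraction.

By countable additivity of the Lebesgue measure on pairwise disjoint measurable sets,
  m(union_{n >= 1} I_n) = sum_{n >= 1} m(I_n) = sum_{n >= 1} a * r^(n-1),
  with a = 2/5 and r = 5/8.
Since 0 < r = 5/8 < 1, the geometric series converges:
  sum_{n >= 1} a * r^(n-1) = a / (1 - r).
  = 2/5 / (1 - 5/8)
  = 2/5 / (3/8)
  = 16/15.

16/15
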